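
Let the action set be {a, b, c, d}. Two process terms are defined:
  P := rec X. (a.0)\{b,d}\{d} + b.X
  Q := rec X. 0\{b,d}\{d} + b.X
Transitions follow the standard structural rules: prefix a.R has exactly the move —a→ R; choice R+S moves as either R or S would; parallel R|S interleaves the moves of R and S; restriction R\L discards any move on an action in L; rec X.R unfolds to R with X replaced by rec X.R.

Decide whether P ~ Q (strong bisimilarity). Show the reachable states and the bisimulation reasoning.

not bisimilar

LTS(P): 2 reachable states
  m0 = rec X. (a.0)\{b,d}\{d} + b.X | =a=> m1, =b=> m0
  m1 = 0\{b,d}\{d} | ·
LTS(Q): 1 reachable states
  n0 = rec X. 0\{b,d}\{d} + b.X | =b=> n0
Bisimilarity quotient blocks:
  B0 = {m0}
  B1 = {m1}
  B2 = {n0}
m0 ∈ B0, n0 ∈ B2 → different blocks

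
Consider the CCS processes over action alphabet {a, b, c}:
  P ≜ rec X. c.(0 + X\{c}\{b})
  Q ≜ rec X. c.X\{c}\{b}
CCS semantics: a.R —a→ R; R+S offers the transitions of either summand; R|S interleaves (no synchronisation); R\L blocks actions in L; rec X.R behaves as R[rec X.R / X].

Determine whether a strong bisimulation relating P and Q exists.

P's transition system — 2 states:
  m0 = rec X. c.(0 + X\{c}\{b}) ⊢ --c--▸ m1
  m1 = 0 + (rec X. c.(0 + X\{c}\{b}))\{c}\{b} ⊢ ∅
Q's transition system — 2 states:
  n0 = rec X. c.X\{c}\{b} ⊢ --c--▸ n1
  n1 = (rec X. c.X\{c}\{b})\{c}\{b} ⊢ ∅
Bisimilarity quotient blocks:
  B0 = {m0, n0}
  B1 = {m1, n1}
m0 ∈ B0, n0 ∈ B0 → same block

bisimilar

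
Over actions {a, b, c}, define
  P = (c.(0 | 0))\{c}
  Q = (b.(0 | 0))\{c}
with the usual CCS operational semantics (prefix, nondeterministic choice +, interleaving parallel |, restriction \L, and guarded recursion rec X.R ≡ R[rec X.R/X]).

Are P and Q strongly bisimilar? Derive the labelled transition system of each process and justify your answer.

not bisimilar

P's transition system — 1 states:
  m0 = (c.(0 | 0))\{c} ⊢ ·
Q's transition system — 2 states:
  n0 = (b.(0 | 0))\{c} ⊢ -b-> n1
  n1 = (0 | 0)\{c} ⊢ ·
Bisimilarity quotient blocks:
  B0 = {m0, n1}
  B1 = {n0}
m0 ∈ B0, n0 ∈ B1 → different blocks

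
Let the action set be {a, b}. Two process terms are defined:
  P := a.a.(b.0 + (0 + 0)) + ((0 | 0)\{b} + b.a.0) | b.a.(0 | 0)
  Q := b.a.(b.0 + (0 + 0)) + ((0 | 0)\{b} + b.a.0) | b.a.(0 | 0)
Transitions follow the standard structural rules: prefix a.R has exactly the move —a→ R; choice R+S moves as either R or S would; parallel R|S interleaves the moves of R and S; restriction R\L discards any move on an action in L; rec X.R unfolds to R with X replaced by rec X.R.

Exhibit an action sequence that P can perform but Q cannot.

a

Reachable graph of P (12 states):
  p0 = a.a.(b.0 + (0 + 0)) + ((0 | 0)\{b} + b.a.0) | b.a.(0 | 0) :: =a=> p1, =b=> p2, =b=> p3
  p1 = a.(b.0 + (0 + 0)) :: =a=> p4
  p2 = ((0 | 0)\{b} + b.a.0) | a.(0 | 0) :: =a=> p5, =b=> p6
  p3 = a.0 | b.a.(0 | 0) :: =a=> p7, =b=> p6
  p4 = b.0 + (0 + 0) :: =b=> p8
  p5 = ((0 | 0)\{b} + b.a.0) | (0 | 0) :: =b=> p9
  p6 = a.0 | a.(0 | 0) :: =a=> p10, =a=> p9
  p7 = 0 | b.a.(0 | 0) :: =b=> p10
  p8 = 0 :: deadlocked
  p9 = a.0 | (0 | 0) :: =a=> p11
  p10 = 0 | a.(0 | 0) :: =a=> p11
  p11 = 0 | (0 | 0) :: deadlocked
Reachable graph of Q (12 states):
  q0 = b.a.(b.0 + (0 + 0)) + ((0 | 0)\{b} + b.a.0) | b.a.(0 | 0) :: =b=> q1, =b=> q2, =b=> q3
  q1 = ((0 | 0)\{b} + b.a.0) | a.(0 | 0) :: =a=> q4, =b=> q5
  q2 = a.(b.0 + (0 + 0)) :: =a=> q6
  q3 = a.0 | b.a.(0 | 0) :: =a=> q7, =b=> q5
  q4 = ((0 | 0)\{b} + b.a.0) | (0 | 0) :: =b=> q8
  q5 = a.0 | a.(0 | 0) :: =a=> q8, =a=> q9
  q6 = b.0 + (0 + 0) :: =b=> q10
  q7 = 0 | b.a.(0 | 0) :: =b=> q9
  q8 = a.0 | (0 | 0) :: =a=> q11
  q9 = 0 | a.(0 | 0) :: =a=> q11
  q10 = 0 :: deadlocked
  q11 = 0 | (0 | 0) :: deadlocked
Trace ⟨a⟩ through P, begin at {p0}:
  [1] a ⇒ {p1}
  ✓ P
Trace ⟨a⟩ through Q, begin at {q0}:
  [1] a ⇒ no successor for Q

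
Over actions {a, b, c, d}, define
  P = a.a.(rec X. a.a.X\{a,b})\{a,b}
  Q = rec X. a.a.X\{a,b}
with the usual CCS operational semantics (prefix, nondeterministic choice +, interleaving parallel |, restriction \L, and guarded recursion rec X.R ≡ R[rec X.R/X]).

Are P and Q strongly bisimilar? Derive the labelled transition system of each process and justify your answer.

bisimilar

LTS(P): 3 reachable states
  s0 = a.a.(rec X. a.a.X\{a,b})\{a,b} has moves -a-> s1
  s1 = a.(rec X. a.a.X\{a,b})\{a,b} has moves -a-> s2
  s2 = (rec X. a.a.X\{a,b})\{a,b} has moves (no moves)
LTS(Q): 3 reachable states
  t0 = rec X. a.a.X\{a,b} has moves -a-> t1
  t1 = a.(rec X. a.a.X\{a,b})\{a,b} has moves -a-> t2
  t2 = (rec X. a.a.X\{a,b})\{a,b} has moves (no moves)
Bisimilarity quotient blocks:
  B0 = {s0, t0}
  B1 = {s1, t1}
  B2 = {s2, t2}
s0 ∈ B0, t0 ∈ B0 → same block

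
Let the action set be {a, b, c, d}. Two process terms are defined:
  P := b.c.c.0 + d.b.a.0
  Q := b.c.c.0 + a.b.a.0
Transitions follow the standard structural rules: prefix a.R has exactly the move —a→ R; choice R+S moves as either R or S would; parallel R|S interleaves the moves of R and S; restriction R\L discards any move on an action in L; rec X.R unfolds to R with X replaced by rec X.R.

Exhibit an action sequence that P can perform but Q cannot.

Reachable graph of P (6 states):
  m0 = b.c.c.0 + d.b.a.0 has moves —b→ m1, —d→ m2
  m1 = c.c.0 has moves —c→ m3
  m2 = b.a.0 has moves —b→ m4
  m3 = c.0 has moves —c→ m5
  m4 = a.0 has moves —a→ m5
  m5 = 0 has moves ∅
Reachable graph of Q (6 states):
  n0 = b.c.c.0 + a.b.a.0 has moves —a→ n1, —b→ n2
  n1 = b.a.0 has moves —b→ n3
  n2 = c.c.0 has moves —c→ n4
  n3 = a.0 has moves —a→ n5
  n4 = c.0 has moves —c→ n5
  n5 = 0 has moves ∅
Trace ⟨d⟩ through P, begin at {m0}:
  after d @ step 1: {m2}
  — P admits the full trace.
Trace ⟨d⟩ through Q, begin at {n0}:
  after d @ step 1: ∅  — Q cannot continue

d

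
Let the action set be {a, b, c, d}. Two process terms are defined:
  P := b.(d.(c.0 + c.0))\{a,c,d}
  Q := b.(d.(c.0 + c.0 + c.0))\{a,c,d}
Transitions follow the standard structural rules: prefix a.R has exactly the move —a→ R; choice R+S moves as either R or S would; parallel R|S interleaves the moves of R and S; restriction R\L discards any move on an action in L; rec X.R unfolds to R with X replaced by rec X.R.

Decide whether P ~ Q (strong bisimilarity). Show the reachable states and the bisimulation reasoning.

P's transition system — 2 states:
  p0 = b.(d.(c.0 + c.0))\{a,c,d} | =b=> p1
  p1 = (d.(c.0 + c.0))\{a,c,d} | ∅
Q's transition system — 2 states:
  q0 = b.(d.(c.0 + c.0 + c.0))\{a,c,d} | =b=> q1
  q1 = (d.(c.0 + c.0 + c.0))\{a,c,d} | ∅
Bisimilarity quotient blocks:
  B0 = {p0, q0}
  B1 = {p1, q1}
p0 ∈ B0, q0 ∈ B0 → same block

YES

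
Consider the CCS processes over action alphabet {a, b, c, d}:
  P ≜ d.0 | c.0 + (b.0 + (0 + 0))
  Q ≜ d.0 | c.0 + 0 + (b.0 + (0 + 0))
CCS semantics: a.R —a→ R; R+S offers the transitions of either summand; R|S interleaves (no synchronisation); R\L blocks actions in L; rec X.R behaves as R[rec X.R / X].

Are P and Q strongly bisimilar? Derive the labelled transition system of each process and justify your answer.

bisimilar

LTS(P): 5 reachable states
  m0 = d.0 | c.0 + (b.0 + (0 + 0)) → =b=> m1, =c=> m2, =d=> m3
  m1 = 0 → ∅
  m2 = d.0 | 0 → =d=> m4
  m3 = 0 | c.0 → =c=> m4
  m4 = 0 | 0 → ∅
LTS(Q): 5 reachable states
  n0 = d.0 | c.0 + 0 + (b.0 + (0 + 0)) → =b=> n1, =c=> n2, =d=> n3
  n1 = 0 → ∅
  n2 = d.0 | 0 → =d=> n4
  n3 = 0 | c.0 → =c=> n4
  n4 = 0 | 0 → ∅
Bisimilarity quotient blocks:
  B0 = {m0, n0}
  B1 = {m2, n2}
  B2 = {m1, m4, n1, n4}
  B3 = {m3, n3}
m0 ∈ B0, n0 ∈ B0 → same block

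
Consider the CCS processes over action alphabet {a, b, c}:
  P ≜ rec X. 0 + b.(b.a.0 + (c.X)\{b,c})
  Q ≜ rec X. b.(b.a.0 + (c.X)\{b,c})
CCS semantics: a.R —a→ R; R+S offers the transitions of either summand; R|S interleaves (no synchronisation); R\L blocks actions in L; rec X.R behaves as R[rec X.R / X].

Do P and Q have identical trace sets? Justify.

trace-equivalent

P's transition system — 4 states:
  p0 = rec X. 0 + b.(b.a.0 + (c.X)\{b,c}) has moves —b→ p1
  p1 = b.a.0 + (c.(rec X. 0 + b.(b.a.0 + (c.X)\{b,c})))\{b,c} has moves —b→ p2
  p2 = a.0 has moves —a→ p3
  p3 = 0 has moves (no moves)
Q's transition system — 4 states:
  q0 = rec X. b.(b.a.0 + (c.X)\{b,c}) has moves —b→ q1
  q1 = b.a.0 + (c.(rec X. b.(b.a.0 + (c.X)\{b,c})))\{b,c} has moves —b→ q2
  q2 = a.0 has moves —a→ q3
  q3 = 0 has moves (no moves)
Bisimilarity quotient blocks:
  B0 = {p0, q0}
  B1 = {p1, q1}
  B2 = {p2, q2}
  B3 = {p3, q3}
p0 ∈ B0, q0 ∈ B0 → same block
Bisimilar ⇒ trace-equivalent.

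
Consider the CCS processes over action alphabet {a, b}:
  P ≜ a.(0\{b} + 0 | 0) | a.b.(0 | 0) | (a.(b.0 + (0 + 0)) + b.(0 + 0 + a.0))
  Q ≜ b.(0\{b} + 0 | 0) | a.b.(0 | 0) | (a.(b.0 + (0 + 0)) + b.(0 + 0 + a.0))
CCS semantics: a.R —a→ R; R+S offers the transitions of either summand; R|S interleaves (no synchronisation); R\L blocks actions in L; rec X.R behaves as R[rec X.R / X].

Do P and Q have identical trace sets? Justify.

LTS(P): 24 reachable states
  p0 = a.(0\{b} + 0 | 0) | a.b.(0 | 0) | (a.(b.0 + (0 + 0)) + b.(0 + 0 + a.0)) :: ··a··> p1, ··a··> p2, ··a··> p3, ··b··> p4
  p1 = (0\{b} + 0 | 0) | a.b.(0 | 0) | (a.(b.0 + (0 + 0)) + b.(0 + 0 + a.0)) :: ··a··> p5, ··a··> p6, ··b··> p7
  p2 = a.(0\{b} + 0 | 0) | a.b.(0 | 0) | (b.0 + (0 + 0)) :: ··a··> p5, ··a··> p8, ··b··> p9
  p3 = a.(0\{b} + 0 | 0) | b.(0 | 0) | (a.(b.0 + (0 + 0)) + b.(0 + 0 + a.0)) :: ··a··> p6, ··a··> p8, ··b··> p10, ··b··> p11
  p4 = a.(0\{b} + 0 | 0) | a.b.(0 | 0) | (0 + 0 + a.0) :: ··a··> p11, ··a··> p7, ··a··> p9
  p5 = (0\{b} + 0 | 0) | a.b.(0 | 0) | (b.0 + (0 + 0)) :: ··a··> p12, ··b··> p13
  p6 = (0\{b} + 0 | 0) | b.(0 | 0) | (a.(b.0 + (0 + 0)) + b.(0 + 0 + a.0)) :: ··a··> p12, ··b··> p14, ··b··> p15
  p7 = (0\{b} + 0 | 0) | a.b.(0 | 0) | (0 + 0 + a.0) :: ··a··> p13, ··a··> p15
  p8 = a.(0\{b} + 0 | 0) | b.(0 | 0) | (b.0 + (0 + 0)) :: ··a··> p12, ··b··> p16, ··b··> p17
  p9 = a.(0\{b} + 0 | 0) | a.b.(0 | 0) | 0 :: ··a··> p13, ··a··> p17
  p10 = a.(0\{b} + 0 | 0) | (0 | 0) | (a.(b.0 + (0 + 0)) + b.(0 + 0 + a.0)) :: ··a··> p14, ··a··> p16, ··b··> p18
  p11 = a.(0\{b} + 0 | 0) | b.(0 | 0) | (0 + 0 + a.0) :: ··a··> p15, ··a··> p17, ··b··> p18
  p12 = (0\{b} + 0 | 0) | b.(0 | 0) | (b.0 + (0 + 0)) :: ··b··> p19, ··b··> p20
  p13 = (0\{b} + 0 | 0) | a.b.(0 | 0) | 0 :: ··a··> p20
  p14 = (0\{b} + 0 | 0) | (0 | 0) | (a.(b.0 + (0 + 0)) + b.(0 + 0 + a.0)) :: ··a··> p19, ··b··> p21
  p15 = (0\{b} + 0 | 0) | b.(0 | 0) | (0 + 0 + a.0) :: ··a··> p20, ··b··> p21
  p16 = a.(0\{b} + 0 | 0) | (0 | 0) | (b.0 + (0 + 0)) :: ··a··> p19, ··b··> p22
  p17 = a.(0\{b} + 0 | 0) | b.(0 | 0) | 0 :: ··a··> p20, ··b··> p22
  p18 = a.(0\{b} + 0 | 0) | (0 | 0) | (0 + 0 + a.0) :: ··a··> p21, ··a··> p22
  p19 = (0\{b} + 0 | 0) | (0 | 0) | (b.0 + (0 + 0)) :: ··b··> p23
  p20 = (0\{b} + 0 | 0) | b.(0 | 0) | 0 :: ··b··> p23
  p21 = (0\{b} + 0 | 0) | (0 | 0) | (0 + 0 + a.0) :: ··a··> p23
  p22 = a.(0\{b} + 0 | 0) | (0 | 0) | 0 :: ··a··> p23
  p23 = (0\{b} + 0 | 0) | (0 | 0) | 0 :: deadlocked
LTS(Q): 24 reachable states
  q0 = b.(0\{b} + 0 | 0) | a.b.(0 | 0) | (a.(b.0 + (0 + 0)) + b.(0 + 0 + a.0)) :: ··a··> q1, ··a··> q2, ··b··> q3, ··b··> q4
  q1 = b.(0\{b} + 0 | 0) | a.b.(0 | 0) | (b.0 + (0 + 0)) :: ··a··> q5, ··b··> q6, ··b··> q7
  q2 = b.(0\{b} + 0 | 0) | b.(0 | 0) | (a.(b.0 + (0 + 0)) + b.(0 + 0 + a.0)) :: ··a··> q5, ··b··> q10, ··b··> q8, ··b··> q9
  q3 = (0\{b} + 0 | 0) | a.b.(0 | 0) | (a.(b.0 + (0 + 0)) + b.(0 + 0 + a.0)) :: ··a··> q6, ··a··> q8, ··b··> q11
  q4 = b.(0\{b} + 0 | 0) | a.b.(0 | 0) | (0 + 0 + a.0) :: ··a··> q10, ··a··> q7, ··b··> q11
  q5 = b.(0\{b} + 0 | 0) | b.(0 | 0) | (b.0 + (0 + 0)) :: ··b··> q12, ··b··> q13, ··b··> q14
  q6 = (0\{b} + 0 | 0) | a.b.(0 | 0) | (b.0 + (0 + 0)) :: ··a··> q12, ··b··> q15
  q7 = b.(0\{b} + 0 | 0) | a.b.(0 | 0) | 0 :: ··a··> q14, ··b··> q15
  q8 = (0\{b} + 0 | 0) | b.(0 | 0) | (a.(b.0 + (0 + 0)) + b.(0 + 0 + a.0)) :: ··a··> q12, ··b··> q16, ··b··> q17
  q9 = b.(0\{b} + 0 | 0) | (0 | 0) | (a.(b.0 + (0 + 0)) + b.(0 + 0 + a.0)) :: ··a··> q13, ··b··> q16, ··b··> q18
  q10 = b.(0\{b} + 0 | 0) | b.(0 | 0) | (0 + 0 + a.0) :: ··a··> q14, ··b··> q17, ··b··> q18
  q11 = (0\{b} + 0 | 0) | a.b.(0 | 0) | (0 + 0 + a.0) :: ··a··> q15, ··a··> q17
  q12 = (0\{b} + 0 | 0) | b.(0 | 0) | (b.0 + (0 + 0)) :: ··b··> q19, ··b··> q20
  q13 = b.(0\{b} + 0 | 0) | (0 | 0) | (b.0 + (0 + 0)) :: ··b··> q19, ··b··> q21
  q14 = b.(0\{b} + 0 | 0) | b.(0 | 0) | 0 :: ··b··> q20, ··b··> q21
  q15 = (0\{b} + 0 | 0) | a.b.(0 | 0) | 0 :: ··a··> q20
  q16 = (0\{b} + 0 | 0) | (0 | 0) | (a.(b.0 + (0 + 0)) + b.(0 + 0 + a.0)) :: ··a··> q19, ··b··> q22
  q17 = (0\{b} + 0 | 0) | b.(0 | 0) | (0 + 0 + a.0) :: ··a··> q20, ··b··> q22
  q18 = b.(0\{b} + 0 | 0) | (0 | 0) | (0 + 0 + a.0) :: ··a··> q21, ··b··> q22
  q19 = (0\{b} + 0 | 0) | (0 | 0) | (b.0 + (0 + 0)) :: ··b··> q23
  q20 = (0\{b} + 0 | 0) | b.(0 | 0) | 0 :: ··b··> q23
  q21 = b.(0\{b} + 0 | 0) | (0 | 0) | 0 :: ··b··> q23
  q22 = (0\{b} + 0 | 0) | (0 | 0) | (0 + 0 + a.0) :: ··a··> q23
  q23 = (0\{b} + 0 | 0) | (0 | 0) | 0 :: deadlocked
Trace ⟨aaa⟩ through P, begin at {p0}:
  after a @ step 1: {p1, p2, p3}
  after a @ step 2: {p5, p6, p8}
  after a @ step 3: {p12}
  — P admits the full trace.
Trace ⟨aaa⟩ through Q, begin at {q0}:
  after a @ step 1: {q1, q2}
  after a @ step 2: {q5}
  after a @ step 3: ∅  — Q cannot continue

traces(P) ≠ traces(Q) — witness ⟨aaa⟩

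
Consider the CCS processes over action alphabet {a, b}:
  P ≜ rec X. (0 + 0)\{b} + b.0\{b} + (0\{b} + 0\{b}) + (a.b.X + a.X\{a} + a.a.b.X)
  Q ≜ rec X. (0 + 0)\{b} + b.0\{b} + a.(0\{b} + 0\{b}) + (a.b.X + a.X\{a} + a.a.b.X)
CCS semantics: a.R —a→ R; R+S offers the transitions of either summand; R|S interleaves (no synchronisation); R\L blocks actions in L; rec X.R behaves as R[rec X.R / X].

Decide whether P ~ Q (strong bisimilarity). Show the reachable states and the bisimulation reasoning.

LTS(P): 6 reachable states
  p0 = rec X. (0 + 0)\{b} + b.0\{b} + (0\{b} + 0\{b}) + (a.b.X + a.X\{a} + a.a.b.X) | ··a··> p1, ··a··> p2, ··a··> p3, ··b··> p4
  p1 = (rec X. (0 + 0)\{b} + b.0\{b} + (0\{b} + 0\{b}) + (a.b.X + a.X\{a} + a.a.b.X))\{a} | ··b··> p5
  p2 = a.b.(rec X. (0 + 0)\{b} + b.0\{b} + (0\{b} + 0\{b}) + (a.b.X + a.X\{a} + a.a.b.X)) | ··a··> p3
  p3 = b.(rec X. (0 + 0)\{b} + b.0\{b} + (0\{b} + 0\{b}) + (a.b.X + a.X\{a} + a.a.b.X)) | ··b··> p0
  p4 = 0\{b} | ·
  p5 = 0\{b}\{a} | ·
LTS(Q): 7 reachable states
  q0 = rec X. (0 + 0)\{b} + b.0\{b} + a.(0\{b} + 0\{b}) + (a.b.X + a.X\{a} + a.a.b.X) | ··a··> q1, ··a··> q2, ··a··> q3, ··a··> q4, ··b··> q5
  q1 = (rec X. (0 + 0)\{b} + b.0\{b} + a.(0\{b} + 0\{b}) + (a.b.X + a.X\{a} + a.a.b.X))\{a} | ··b··> q6
  q2 = 0\{b} + 0\{b} | ·
  q3 = a.b.(rec X. (0 + 0)\{b} + b.0\{b} + a.(0\{b} + 0\{b}) + (a.b.X + a.X\{a} + a.a.b.X)) | ··a··> q4
  q4 = b.(rec X. (0 + 0)\{b} + b.0\{b} + a.(0\{b} + 0\{b}) + (a.b.X + a.X\{a} + a.a.b.X)) | ··b··> q0
  q5 = 0\{b} | ·
  q6 = 0\{b}\{a} | ·
Bisimilarity quotient blocks:
  B0 = {p0}
  B1 = {p2}
  B2 = {p3}
  B3 = {p4, p5, q2, q5, q6}
  B4 = {p1, q1}
  B5 = {q0}
  B6 = {q4}
  B7 = {q3}
p0 ∈ B0, q0 ∈ B5 → different blocks

not bisimilar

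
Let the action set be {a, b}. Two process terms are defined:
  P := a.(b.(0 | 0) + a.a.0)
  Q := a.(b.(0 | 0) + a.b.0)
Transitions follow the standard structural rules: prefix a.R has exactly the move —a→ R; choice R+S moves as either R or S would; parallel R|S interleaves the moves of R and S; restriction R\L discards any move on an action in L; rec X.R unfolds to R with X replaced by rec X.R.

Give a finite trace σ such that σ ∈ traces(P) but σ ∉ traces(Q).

LTS(P): 5 reachable states
  u0 = a.(b.(0 | 0) + a.a.0) has moves —a→ u1
  u1 = b.(0 | 0) + a.a.0 has moves —a→ u2, —b→ u3
  u2 = a.0 has moves —a→ u4
  u3 = 0 | 0 has moves stopped
  u4 = 0 has moves stopped
LTS(Q): 5 reachable states
  v0 = a.(b.(0 | 0) + a.b.0) has moves —a→ v1
  v1 = b.(0 | 0) + a.b.0 has moves —a→ v2, —b→ v3
  v2 = b.0 has moves —b→ v4
  v3 = 0 | 0 has moves stopped
  v4 = 0 has moves stopped
Executing aaa from P (initial set {u0}):
  [1] a ⇒ {u1}
  [2] a ⇒ {u2}
  [3] a ⇒ {u4}
  ✓ P
Executing aaa from Q (initial set {v0}):
  [1] a ⇒ {v1}
  [2] a ⇒ {v2}
  [3] a ⇒ ∅  — Q cannot continue

aaa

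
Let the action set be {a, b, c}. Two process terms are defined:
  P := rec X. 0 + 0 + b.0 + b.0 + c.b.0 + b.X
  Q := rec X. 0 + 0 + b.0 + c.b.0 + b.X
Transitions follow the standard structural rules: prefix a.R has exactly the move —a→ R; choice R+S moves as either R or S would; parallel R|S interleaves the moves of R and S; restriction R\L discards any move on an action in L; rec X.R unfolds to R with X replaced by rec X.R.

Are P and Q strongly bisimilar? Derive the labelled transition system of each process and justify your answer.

Reachable graph of P (3 states):
  m0 = rec X. 0 + 0 + b.0 + b.0 + c.b.0 + b.X :: -b-> m0, -b-> m1, -c-> m2
  m1 = 0 :: deadlocked
  m2 = b.0 :: -b-> m1
Reachable graph of Q (3 states):
  n0 = rec X. 0 + 0 + b.0 + c.b.0 + b.X :: -b-> n0, -b-> n1, -c-> n2
  n1 = 0 :: deadlocked
  n2 = b.0 :: -b-> n1
Partition-refinement fixed point:
  B0 = {m0, n0}
  B1 = {m1, n1}
  B2 = {m2, n2}
m0 ∈ B0, n0 ∈ B0 → same block

bisimilar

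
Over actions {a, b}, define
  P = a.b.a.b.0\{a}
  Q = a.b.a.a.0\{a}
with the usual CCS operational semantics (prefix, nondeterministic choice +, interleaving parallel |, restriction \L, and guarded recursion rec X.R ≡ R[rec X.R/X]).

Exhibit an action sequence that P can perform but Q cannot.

abab

LTS(P): 5 reachable states
  u0 = a.b.a.b.0\{a} | --a--▸ u1
  u1 = b.a.b.0\{a} | --b--▸ u2
  u2 = a.b.0\{a} | --a--▸ u3
  u3 = b.0\{a} | --b--▸ u4
  u4 = 0\{a} | ·
LTS(Q): 5 reachable states
  v0 = a.b.a.a.0\{a} | --a--▸ v1
  v1 = b.a.a.0\{a} | --b--▸ v2
  v2 = a.a.0\{a} | --a--▸ v3
  v3 = a.0\{a} | --a--▸ v4
  v4 = 0\{a} | ·
Executing abab from P (initial set {u0}):
  [1] a ⇒ {u1}
  [2] b ⇒ {u2}
  [3] a ⇒ {u3}
  [4] b ⇒ {u4}
  P completes σ.
Executing abab from Q (initial set {v0}):
  [1] a ⇒ {v1}
  [2] b ⇒ {v2}
  [3] a ⇒ {v3}
  [4] b ⇒ ∅ (Q stuck)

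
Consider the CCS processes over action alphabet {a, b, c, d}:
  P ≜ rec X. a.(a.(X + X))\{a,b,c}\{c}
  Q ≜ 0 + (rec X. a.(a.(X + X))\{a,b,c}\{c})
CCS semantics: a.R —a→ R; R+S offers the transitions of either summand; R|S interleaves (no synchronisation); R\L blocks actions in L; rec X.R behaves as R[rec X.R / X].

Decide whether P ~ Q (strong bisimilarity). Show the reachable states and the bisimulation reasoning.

YES

LTS(P): 2 reachable states
  p0 = rec X. a.(a.(X + X))\{a,b,c}\{c} → =a=> p1
  p1 = (a.((rec X. a.(a.(X + X))\{a,b,c}\{c}) + (rec X. a.(a.(X + X))\{a,b,c}\{c})))\{a,b,c}\{c} → deadlocked
LTS(Q): 2 reachable states
  q0 = 0 + (rec X. a.(a.(X + X))\{a,b,c}\{c}) → =a=> q1
  q1 = (a.((rec X. a.(a.(X + X))\{a,b,c}\{c}) + (rec X. a.(a.(X + X))\{a,b,c}\{c})))\{a,b,c}\{c} → deadlocked
Bisimilarity quotient blocks:
  B0 = {p0, q0}
  B1 = {p1, q1}
p0 ∈ B0, q0 ∈ B0 → same block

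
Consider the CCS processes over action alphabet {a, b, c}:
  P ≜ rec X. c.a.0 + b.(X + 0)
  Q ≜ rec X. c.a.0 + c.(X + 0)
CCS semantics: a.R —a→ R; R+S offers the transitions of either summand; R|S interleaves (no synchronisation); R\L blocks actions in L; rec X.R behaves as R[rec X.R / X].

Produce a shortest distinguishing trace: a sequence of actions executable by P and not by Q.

Reachable graph of P (4 states):
  p0 = rec X. c.a.0 + b.(X + 0) has moves =b=> p1, =c=> p2
  p1 = (rec X. c.a.0 + b.(X + 0)) + 0 has moves =b=> p1, =c=> p2
  p2 = a.0 has moves =a=> p3
  p3 = 0 has moves ·
Reachable graph of Q (4 states):
  q0 = rec X. c.a.0 + c.(X + 0) has moves =c=> q1, =c=> q2
  q1 = (rec X. c.a.0 + c.(X + 0)) + 0 has moves =c=> q1, =c=> q2
  q2 = a.0 has moves =a=> q3
  q3 = 0 has moves ·
Trace ⟨b⟩ through P, begin at {p0}:
  [1] b ⇒ {p1}
  P completes σ.
Trace ⟨b⟩ through Q, begin at {q0}:
  [1] b ⇒ ∅ (Q stuck)

b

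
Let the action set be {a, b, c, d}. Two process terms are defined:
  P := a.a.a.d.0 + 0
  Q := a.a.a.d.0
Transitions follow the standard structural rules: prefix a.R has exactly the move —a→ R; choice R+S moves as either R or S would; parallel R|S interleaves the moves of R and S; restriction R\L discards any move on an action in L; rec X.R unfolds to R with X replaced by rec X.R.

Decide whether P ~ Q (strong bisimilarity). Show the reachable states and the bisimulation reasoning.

P ~ Q

Reachable graph of P (5 states):
  m0 = a.a.a.d.0 + 0 :: --a--▸ m1
  m1 = a.a.d.0 :: --a--▸ m2
  m2 = a.d.0 :: --a--▸ m3
  m3 = d.0 :: --d--▸ m4
  m4 = 0 :: ∅
Reachable graph of Q (5 states):
  n0 = a.a.a.d.0 :: --a--▸ n1
  n1 = a.a.d.0 :: --a--▸ n2
  n2 = a.d.0 :: --a--▸ n3
  n3 = d.0 :: --d--▸ n4
  n4 = 0 :: ∅
Partition-refinement fixed point:
  B0 = {m0, n0}
  B1 = {m1, n1}
  B2 = {m2, n2}
  B3 = {m3, n3}
  B4 = {m4, n4}
m0 ∈ B0, n0 ∈ B0 → same block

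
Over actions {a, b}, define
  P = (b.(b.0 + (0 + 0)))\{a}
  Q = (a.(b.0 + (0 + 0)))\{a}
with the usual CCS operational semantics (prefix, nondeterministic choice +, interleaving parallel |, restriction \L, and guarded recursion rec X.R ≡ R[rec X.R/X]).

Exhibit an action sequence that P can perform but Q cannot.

b

P's transition system — 3 states:
  p0 = (b.(b.0 + (0 + 0)))\{a} ⊢ —b→ p1
  p1 = (b.0 + (0 + 0))\{a} ⊢ —b→ p2
  p2 = 0\{a} ⊢ ∅
Q's transition system — 1 states:
  q0 = (a.(b.0 + (0 + 0)))\{a} ⊢ ∅
Executing b from P (initial set {p0}):
  [1] b ⇒ {p1}
  ✓ P
Executing b from Q (initial set {q0}):
  [1] b ⇒ no successor for Q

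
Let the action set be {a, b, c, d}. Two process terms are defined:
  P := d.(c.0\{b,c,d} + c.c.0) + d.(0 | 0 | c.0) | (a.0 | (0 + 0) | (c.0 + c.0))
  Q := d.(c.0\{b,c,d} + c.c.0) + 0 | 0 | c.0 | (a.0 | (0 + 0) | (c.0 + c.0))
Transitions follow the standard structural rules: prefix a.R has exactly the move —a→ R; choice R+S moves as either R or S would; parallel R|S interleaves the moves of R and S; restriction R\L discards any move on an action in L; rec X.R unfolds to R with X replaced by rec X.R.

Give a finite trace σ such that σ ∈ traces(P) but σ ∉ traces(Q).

LTS(P): 16 reachable states
  u0 = d.(c.0\{b,c,d} + c.c.0) + d.(0 | 0 | c.0) | (a.0 | (0 + 0) | (c.0 + c.0)) ⊢ =a=> u1, =c=> u2, =d=> u3, =d=> u4
  u1 = d.(0 | 0 | c.0) | (0 | (0 + 0) | (c.0 + c.0)) ⊢ =c=> u5, =d=> u6
  u2 = d.(0 | 0 | c.0) | (a.0 | (0 + 0) | 0) ⊢ =a=> u5, =d=> u7
  u3 = 0 | 0 | c.0 | (a.0 | (0 + 0) | (c.0 + c.0)) ⊢ =a=> u6, =c=> u7, =c=> u8
  u4 = c.0\{b,c,d} + c.c.0 ⊢ =c=> u10, =c=> u9
  u5 = d.(0 | 0 | c.0) | (0 | (0 + 0) | 0) ⊢ =d=> u11
  u6 = 0 | 0 | c.0 | (0 | (0 + 0) | (c.0 + c.0)) ⊢ =c=> u11, =c=> u12
  u7 = 0 | 0 | c.0 | (a.0 | (0 + 0) | 0) ⊢ =a=> u11, =c=> u13
  u8 = 0 | 0 | 0 | (a.0 | (0 + 0) | (c.0 + c.0)) ⊢ =a=> u12, =c=> u13
  u9 = 0\{b,c,d} ⊢ ∅
  u10 = c.0 ⊢ =c=> u14
  u11 = 0 | 0 | c.0 | (0 | (0 + 0) | 0) ⊢ =c=> u15
  u12 = 0 | 0 | 0 | (0 | (0 + 0) | (c.0 + c.0)) ⊢ =c=> u15
  u13 = 0 | 0 | 0 | (a.0 | (0 + 0) | 0) ⊢ =a=> u15
  u14 = 0 ⊢ ∅
  u15 = 0 | 0 | 0 | (0 | (0 + 0) | 0) ⊢ ∅
LTS(Q): 12 reachable states
  v0 = d.(c.0\{b,c,d} + c.c.0) + 0 | 0 | c.0 | (a.0 | (0 + 0) | (c.0 + c.0)) ⊢ =a=> v1, =c=> v2, =c=> v3, =d=> v4
  v1 = 0 | 0 | c.0 | (0 | (0 + 0) | (c.0 + c.0)) ⊢ =c=> v5, =c=> v6
  v2 = 0 | 0 | 0 | (a.0 | (0 + 0) | (c.0 + c.0)) ⊢ =a=> v5, =c=> v7
  v3 = 0 | 0 | c.0 | (a.0 | (0 + 0) | 0) ⊢ =a=> v6, =c=> v7
  v4 = c.0\{b,c,d} + c.c.0 ⊢ =c=> v8, =c=> v9
  v5 = 0 | 0 | 0 | (0 | (0 + 0) | (c.0 + c.0)) ⊢ =c=> v10
  v6 = 0 | 0 | c.0 | (0 | (0 + 0) | 0) ⊢ =c=> v10
  v7 = 0 | 0 | 0 | (a.0 | (0 + 0) | 0) ⊢ =a=> v10
  v8 = 0\{b,c,d} ⊢ ∅
  v9 = c.0 ⊢ =c=> v11
  v10 = 0 | 0 | 0 | (0 | (0 + 0) | 0) ⊢ ∅
  v11 = 0 ⊢ ∅
Executing ad from P (initial set {u0}):
  [1] a ⇒ {u1}
  [2] d ⇒ {u6}
  ✓ P
Executing ad from Q (initial set {v0}):
  [1] a ⇒ {v1}
  [2] d ⇒ ∅ (Q stuck)

ad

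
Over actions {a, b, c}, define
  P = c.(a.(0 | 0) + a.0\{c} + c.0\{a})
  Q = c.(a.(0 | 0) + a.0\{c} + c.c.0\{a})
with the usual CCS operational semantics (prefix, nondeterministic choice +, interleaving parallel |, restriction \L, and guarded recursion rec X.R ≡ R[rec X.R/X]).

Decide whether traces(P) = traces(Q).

NO — witness ⟨ccc⟩

LTS(P): 5 reachable states
  u0 = c.(a.(0 | 0) + a.0\{c} + c.0\{a}) :: ··c··> u1
  u1 = a.(0 | 0) + a.0\{c} + c.0\{a} :: ··a··> u2, ··a··> u3, ··c··> u4
  u2 = 0 | 0 :: ∅
  u3 = 0\{c} :: ∅
  u4 = 0\{a} :: ∅
LTS(Q): 6 reachable states
  v0 = c.(a.(0 | 0) + a.0\{c} + c.c.0\{a}) :: ··c··> v1
  v1 = a.(0 | 0) + a.0\{c} + c.c.0\{a} :: ··a··> v2, ··a··> v3, ··c··> v4
  v2 = 0 | 0 :: ∅
  v3 = 0\{c} :: ∅
  v4 = c.0\{a} :: ··c··> v5
  v5 = 0\{a} :: ∅
Trace ⟨ccc⟩ through Q, begin at {v0}:
  [1] c ⇒ {v1}
  [2] c ⇒ {v4}
  [3] c ⇒ {v5}
  — Q admits the full trace.
Trace ⟨ccc⟩ through P, begin at {u0}:
  [1] c ⇒ {u1}
  [2] c ⇒ {u4}
  [3] c ⇒ ∅ (P stuck)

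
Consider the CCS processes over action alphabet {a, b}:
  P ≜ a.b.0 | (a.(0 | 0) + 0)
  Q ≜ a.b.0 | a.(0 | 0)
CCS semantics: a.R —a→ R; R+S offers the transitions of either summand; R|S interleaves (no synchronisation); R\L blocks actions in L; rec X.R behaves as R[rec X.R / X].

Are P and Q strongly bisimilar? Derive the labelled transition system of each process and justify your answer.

LTS(P): 6 reachable states
  m0 = a.b.0 | (a.(0 | 0) + 0) :: ··a··> m1, ··a··> m2
  m1 = a.b.0 | (0 | 0) :: ··a··> m3
  m2 = b.0 | (a.(0 | 0) + 0) :: ··a··> m3, ··b··> m4
  m3 = b.0 | (0 | 0) :: ··b··> m5
  m4 = 0 | (a.(0 | 0) + 0) :: ··a··> m5
  m5 = 0 | (0 | 0) :: deadlocked
LTS(Q): 6 reachable states
  n0 = a.b.0 | a.(0 | 0) :: ··a··> n1, ··a··> n2
  n1 = a.b.0 | (0 | 0) :: ··a··> n3
  n2 = b.0 | a.(0 | 0) :: ··a··> n3, ··b··> n4
  n3 = b.0 | (0 | 0) :: ··b··> n5
  n4 = 0 | a.(0 | 0) :: ··a··> n5
  n5 = 0 | (0 | 0) :: deadlocked
Coarsest stable partition (strong bisimilarity classes):
  B0 = {m0, n0}
  B1 = {m2, n2}
  B2 = {m4, n4}
  B3 = {m5, n5}
  B4 = {m3, n3}
  B5 = {m1, n1}
m0 ∈ B0, n0 ∈ B0 → same block

P ~ Q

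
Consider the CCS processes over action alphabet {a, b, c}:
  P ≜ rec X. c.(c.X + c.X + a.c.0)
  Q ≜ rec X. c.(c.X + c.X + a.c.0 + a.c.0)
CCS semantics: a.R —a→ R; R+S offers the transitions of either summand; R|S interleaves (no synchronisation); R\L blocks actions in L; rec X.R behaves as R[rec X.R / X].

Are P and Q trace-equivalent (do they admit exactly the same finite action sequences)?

trace-equivalent

Reachable graph of P (4 states):
  p0 = rec X. c.(c.X + c.X + a.c.0) → —c→ p1
  p1 = c.(rec X. c.(c.X + c.X + a.c.0)) + c.(rec X. c.(c.X + c.X + a.c.0)) + a.c.0 → —a→ p2, —c→ p0
  p2 = c.0 → —c→ p3
  p3 = 0 → ∅
Reachable graph of Q (4 states):
  q0 = rec X. c.(c.X + c.X + a.c.0 + a.c.0) → —c→ q1
  q1 = c.(rec X. c.(c.X + c.X + a.c.0 + a.c.0)) + c.(rec X. c.(c.X + c.X + a.c.0 + a.c.0)) + a.c.0 + a.c.0 → —a→ q2, —c→ q0
  q2 = c.0 → —c→ q3
  q3 = 0 → ∅
Partition-refinement fixed point:
  B0 = {p0, q0}
  B1 = {p1, q1}
  B2 = {p2, q2}
  B3 = {p3, q3}
p0 ∈ B0, q0 ∈ B0 → same block
Bisimilar ⇒ trace-equivalent.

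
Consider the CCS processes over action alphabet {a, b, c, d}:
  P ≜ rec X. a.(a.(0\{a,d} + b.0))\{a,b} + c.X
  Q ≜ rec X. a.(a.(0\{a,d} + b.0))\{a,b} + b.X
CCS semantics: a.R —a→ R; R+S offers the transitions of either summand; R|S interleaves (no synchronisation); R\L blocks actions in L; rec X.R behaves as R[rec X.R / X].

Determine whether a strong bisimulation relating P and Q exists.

P's transition system — 2 states:
  s0 = rec X. a.(a.(0\{a,d} + b.0))\{a,b} + c.X → —a→ s1, —c→ s0
  s1 = (a.(0\{a,d} + b.0))\{a,b} → stopped
Q's transition system — 2 states:
  t0 = rec X. a.(a.(0\{a,d} + b.0))\{a,b} + b.X → —a→ t1, —b→ t0
  t1 = (a.(0\{a,d} + b.0))\{a,b} → stopped
Bisimilarity quotient blocks:
  B0 = {s0}
  B1 = {s1, t1}
  B2 = {t0}
s0 ∈ B0, t0 ∈ B2 → different blocks

not bisimilar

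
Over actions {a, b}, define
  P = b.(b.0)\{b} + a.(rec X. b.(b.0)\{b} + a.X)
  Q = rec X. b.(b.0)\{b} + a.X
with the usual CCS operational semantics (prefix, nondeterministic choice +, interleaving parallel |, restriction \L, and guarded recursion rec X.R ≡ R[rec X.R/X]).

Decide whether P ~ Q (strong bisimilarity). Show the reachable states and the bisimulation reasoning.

bisimilar

LTS(P): 3 reachable states
  s0 = b.(b.0)\{b} + a.(rec X. b.(b.0)\{b} + a.X) has moves —a→ s1, —b→ s2
  s1 = rec X. b.(b.0)\{b} + a.X has moves —a→ s1, —b→ s2
  s2 = (b.0)\{b} has moves (no moves)
LTS(Q): 2 reachable states
  t0 = rec X. b.(b.0)\{b} + a.X has moves —a→ t0, —b→ t1
  t1 = (b.0)\{b} has moves (no moves)
Partition-refinement fixed point:
  B0 = {s0, s1, t0}
  B1 = {s2, t1}
s0 ∈ B0, t0 ∈ B0 → same block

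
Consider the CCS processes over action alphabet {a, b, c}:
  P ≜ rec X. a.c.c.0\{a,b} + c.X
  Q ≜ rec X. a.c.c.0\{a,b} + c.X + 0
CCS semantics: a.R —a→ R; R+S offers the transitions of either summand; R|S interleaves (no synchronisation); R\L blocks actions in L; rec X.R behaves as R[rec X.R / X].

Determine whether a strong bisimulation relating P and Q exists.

Reachable graph of P (4 states):
  m0 = rec X. a.c.c.0\{a,b} + c.X | =a=> m1, =c=> m0
  m1 = c.c.0\{a,b} | =c=> m2
  m2 = c.0\{a,b} | =c=> m3
  m3 = 0\{a,b} | ·
Reachable graph of Q (4 states):
  n0 = rec X. a.c.c.0\{a,b} + c.X + 0 | =a=> n1, =c=> n0
  n1 = c.c.0\{a,b} | =c=> n2
  n2 = c.0\{a,b} | =c=> n3
  n3 = 0\{a,b} | ·
Coarsest stable partition (strong bisimilarity classes):
  B0 = {m0, n0}
  B1 = {m1, n1}
  B2 = {m2, n2}
  B3 = {m3, n3}
m0 ∈ B0, n0 ∈ B0 → same block

bisimilar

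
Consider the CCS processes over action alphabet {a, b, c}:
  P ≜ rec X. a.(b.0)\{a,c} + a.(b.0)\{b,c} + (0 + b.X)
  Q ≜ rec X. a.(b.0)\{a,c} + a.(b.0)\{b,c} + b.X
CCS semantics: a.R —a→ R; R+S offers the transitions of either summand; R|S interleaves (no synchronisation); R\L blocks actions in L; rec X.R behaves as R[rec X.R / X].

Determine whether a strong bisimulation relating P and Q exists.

bisimilar

P's transition system — 4 states:
  m0 = rec X. a.(b.0)\{a,c} + a.(b.0)\{b,c} + (0 + b.X) → ··a··> m1, ··a··> m2, ··b··> m0
  m1 = (b.0)\{a,c} → ··b··> m3
  m2 = (b.0)\{b,c} → (no moves)
  m3 = 0\{a,c} → (no moves)
Q's transition system — 4 states:
  n0 = rec X. a.(b.0)\{a,c} + a.(b.0)\{b,c} + b.X → ··a··> n1, ··a··> n2, ··b··> n0
  n1 = (b.0)\{a,c} → ··b··> n3
  n2 = (b.0)\{b,c} → (no moves)
  n3 = 0\{a,c} → (no moves)
Partition-refinement fixed point:
  B0 = {m0, n0}
  B1 = {m2, m3, n2, n3}
  B2 = {m1, n1}
m0 ∈ B0, n0 ∈ B0 → same block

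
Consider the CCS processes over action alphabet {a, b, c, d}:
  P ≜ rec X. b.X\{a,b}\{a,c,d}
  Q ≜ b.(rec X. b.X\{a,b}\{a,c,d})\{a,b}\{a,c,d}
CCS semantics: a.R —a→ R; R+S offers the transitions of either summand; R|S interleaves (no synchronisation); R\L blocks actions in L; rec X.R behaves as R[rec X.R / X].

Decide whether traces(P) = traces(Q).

traces(P) = traces(Q)

P's transition system — 2 states:
  p0 = rec X. b.X\{a,b}\{a,c,d} :: -b-> p1
  p1 = (rec X. b.X\{a,b}\{a,c,d})\{a,b}\{a,c,d} :: stopped
Q's transition system — 2 states:
  q0 = b.(rec X. b.X\{a,b}\{a,c,d})\{a,b}\{a,c,d} :: -b-> q1
  q1 = (rec X. b.X\{a,b}\{a,c,d})\{a,b}\{a,c,d} :: stopped
Partition-refinement fixed point:
  B0 = {p0, q0}
  B1 = {p1, q1}
p0 ∈ B0, q0 ∈ B0 → same block
Bisimilar ⇒ trace-equivalent.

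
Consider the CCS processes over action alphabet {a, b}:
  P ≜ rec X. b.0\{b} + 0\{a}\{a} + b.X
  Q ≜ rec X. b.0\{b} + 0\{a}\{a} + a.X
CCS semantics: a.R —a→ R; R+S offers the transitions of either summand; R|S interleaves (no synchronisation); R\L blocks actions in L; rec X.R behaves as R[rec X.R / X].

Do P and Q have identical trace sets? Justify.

NO — witness ⟨bb⟩

Reachable graph of P (2 states):
  s0 = rec X. b.0\{b} + 0\{a}\{a} + b.X → -b-> s0, -b-> s1
  s1 = 0\{b} → ∅
Reachable graph of Q (2 states):
  t0 = rec X. b.0\{b} + 0\{a}\{a} + a.X → -a-> t0, -b-> t1
  t1 = 0\{b} → ∅
Executing bb from P (initial set {s0}):
  after b @ step 1: {s0, s1}
  after b @ step 2: {s0, s1}
  — P admits the full trace.
Executing bb from Q (initial set {t0}):
  after b @ step 1: {t1}
  after b @ step 2: ∅ (Q stuck)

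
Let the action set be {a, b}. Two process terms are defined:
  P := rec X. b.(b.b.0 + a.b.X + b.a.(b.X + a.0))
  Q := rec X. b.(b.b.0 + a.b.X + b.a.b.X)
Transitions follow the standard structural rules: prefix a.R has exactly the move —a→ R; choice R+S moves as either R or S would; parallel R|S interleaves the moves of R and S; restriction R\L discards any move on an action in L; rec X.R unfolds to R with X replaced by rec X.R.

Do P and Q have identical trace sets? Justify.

traces(P) ≠ traces(Q) — witness ⟨bbaa⟩

Reachable graph of P (7 states):
  u0 = rec X. b.(b.b.0 + a.b.X + b.a.(b.X + a.0)) | =b=> u1
  u1 = b.b.0 + a.b.(rec X. b.(b.b.0 + a.b.X + b.a.(b.X + a.0))) + b.a.(b.(rec X. b.(b.b.0 + a.b.X + b.a.(b.X + a.0))) + a.0) | =a=> u2, =b=> u3, =b=> u4
  u2 = b.(rec X. b.(b.b.0 + a.b.X + b.a.(b.X + a.0))) | =b=> u0
  u3 = a.(b.(rec X. b.(b.b.0 + a.b.X + b.a.(b.X + a.0))) + a.0) | =a=> u5
  u4 = b.0 | =b=> u6
  u5 = b.(rec X. b.(b.b.0 + a.b.X + b.a.(b.X + a.0))) + a.0 | =a=> u6, =b=> u0
  u6 = 0 | (no moves)
Reachable graph of Q (6 states):
  v0 = rec X. b.(b.b.0 + a.b.X + b.a.b.X) | =b=> v1
  v1 = b.b.0 + a.b.(rec X. b.(b.b.0 + a.b.X + b.a.b.X)) + b.a.b.(rec X. b.(b.b.0 + a.b.X + b.a.b.X)) | =a=> v2, =b=> v3, =b=> v4
  v2 = b.(rec X. b.(b.b.0 + a.b.X + b.a.b.X)) | =b=> v0
  v3 = a.b.(rec X. b.(b.b.0 + a.b.X + b.a.b.X)) | =a=> v2
  v4 = b.0 | =b=> v5
  v5 = 0 | (no moves)
Trace ⟨bbaa⟩ through P, begin at {u0}:
  [1] b ⇒ {u1}
  [2] b ⇒ {u3, u4}
  [3] a ⇒ {u5}
  [4] a ⇒ {u6}
  — P admits the full trace.
Trace ⟨bbaa⟩ through Q, begin at {v0}:
  [1] b ⇒ {v1}
  [2] b ⇒ {v3, v4}
  [3] a ⇒ {v2}
  [4] a ⇒ ∅  — Q cannot continue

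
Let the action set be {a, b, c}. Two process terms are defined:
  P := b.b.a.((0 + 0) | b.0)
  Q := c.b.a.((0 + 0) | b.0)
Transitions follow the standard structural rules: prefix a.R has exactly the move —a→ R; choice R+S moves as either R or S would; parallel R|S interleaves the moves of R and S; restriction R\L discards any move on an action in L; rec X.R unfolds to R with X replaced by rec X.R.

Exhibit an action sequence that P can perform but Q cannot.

LTS(P): 5 reachable states
  u0 = b.b.a.((0 + 0) | b.0) has moves —b→ u1
  u1 = b.a.((0 + 0) | b.0) has moves —b→ u2
  u2 = a.((0 + 0) | b.0) has moves —a→ u3
  u3 = (0 + 0) | b.0 has moves —b→ u4
  u4 = (0 + 0) | 0 has moves stopped
LTS(Q): 5 reachable states
  v0 = c.b.a.((0 + 0) | b.0) has moves —c→ v1
  v1 = b.a.((0 + 0) | b.0) has moves —b→ v2
  v2 = a.((0 + 0) | b.0) has moves —a→ v3
  v3 = (0 + 0) | b.0 has moves —b→ v4
  v4 = (0 + 0) | 0 has moves stopped
Trace ⟨b⟩ through P, begin at {u0}:
  step 1 (b): {u1}
  — P admits the full trace.
Trace ⟨b⟩ through Q, begin at {v0}:
  step 1 (b): ∅  — Q cannot continue

b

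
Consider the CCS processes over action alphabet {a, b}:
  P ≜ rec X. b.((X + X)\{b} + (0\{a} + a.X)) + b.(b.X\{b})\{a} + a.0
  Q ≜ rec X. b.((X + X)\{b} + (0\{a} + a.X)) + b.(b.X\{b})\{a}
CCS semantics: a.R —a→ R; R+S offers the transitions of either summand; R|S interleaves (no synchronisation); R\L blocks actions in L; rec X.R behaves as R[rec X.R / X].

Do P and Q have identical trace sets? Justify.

trace-distinct — witness ⟨a⟩

P's transition system — 6 states:
  u0 = rec X. b.((X + X)\{b} + (0\{a} + a.X)) + b.(b.X\{b})\{a} + a.0 ⊢ -a-> u1, -b-> u2, -b-> u3
  u1 = 0 ⊢ (no moves)
  u2 = ((rec X. b.((X + X)\{b} + (0\{a} + a.X)) + b.(b.X\{b})\{a} + a.0) + (rec X. b.((X + X)\{b} + (0\{a} + a.X)) + b.(b.X\{b})\{a} + a.0))\{b} + (0\{a} + a.(rec X. b.((X + X)\{b} + (0\{a} + a.X)) + b.(b.X\{b})\{a} + a.0)) ⊢ -a-> u0, -a-> u4
  u3 = (b.(rec X. b.((X + X)\{b} + (0\{a} + a.X)) + b.(b.X\{b})\{a} + a.0)\{b})\{a} ⊢ -b-> u5
  u4 = 0\{b} ⊢ (no moves)
  u5 = (rec X. b.((X + X)\{b} + (0\{a} + a.X)) + b.(b.X\{b})\{a} + a.0)\{b}\{a} ⊢ (no moves)
Q's transition system — 4 states:
  v0 = rec X. b.((X + X)\{b} + (0\{a} + a.X)) + b.(b.X\{b})\{a} ⊢ -b-> v1, -b-> v2
  v1 = ((rec X. b.((X + X)\{b} + (0\{a} + a.X)) + b.(b.X\{b})\{a}) + (rec X. b.((X + X)\{b} + (0\{a} + a.X)) + b.(b.X\{b})\{a}))\{b} + (0\{a} + a.(rec X. b.((X + X)\{b} + (0\{a} + a.X)) + b.(b.X\{b})\{a})) ⊢ -a-> v0
  v2 = (b.(rec X. b.((X + X)\{b} + (0\{a} + a.X)) + b.(b.X\{b})\{a})\{b})\{a} ⊢ -b-> v3
  v3 = (rec X. b.((X + X)\{b} + (0\{a} + a.X)) + b.(b.X\{b})\{a})\{b}\{a} ⊢ (no moves)
Trace ⟨a⟩ through P, begin at {u0}:
  step 1 (a): {u1}
  ✓ P
Trace ⟨a⟩ through Q, begin at {v0}:
  step 1 (a): no successor for Q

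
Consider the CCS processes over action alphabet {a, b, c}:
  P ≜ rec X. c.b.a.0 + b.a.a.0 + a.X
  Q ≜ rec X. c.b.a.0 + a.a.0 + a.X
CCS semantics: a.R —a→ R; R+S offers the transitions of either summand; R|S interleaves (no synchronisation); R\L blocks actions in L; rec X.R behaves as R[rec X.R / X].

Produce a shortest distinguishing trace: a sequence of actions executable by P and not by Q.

P's transition system — 5 states:
  p0 = rec X. c.b.a.0 + b.a.a.0 + a.X | -a-> p0, -b-> p1, -c-> p2
  p1 = a.a.0 | -a-> p3
  p2 = b.a.0 | -b-> p3
  p3 = a.0 | -a-> p4
  p4 = 0 | deadlocked
Q's transition system — 4 states:
  q0 = rec X. c.b.a.0 + a.a.0 + a.X | -a-> q0, -a-> q1, -c-> q2
  q1 = a.0 | -a-> q3
  q2 = b.a.0 | -b-> q1
  q3 = 0 | deadlocked
Trace ⟨b⟩ through P, begin at {p0}:
  step 1 (b): {p1}
  P completes σ.
Trace ⟨b⟩ through Q, begin at {q0}:
  step 1 (b): no successor for Q

b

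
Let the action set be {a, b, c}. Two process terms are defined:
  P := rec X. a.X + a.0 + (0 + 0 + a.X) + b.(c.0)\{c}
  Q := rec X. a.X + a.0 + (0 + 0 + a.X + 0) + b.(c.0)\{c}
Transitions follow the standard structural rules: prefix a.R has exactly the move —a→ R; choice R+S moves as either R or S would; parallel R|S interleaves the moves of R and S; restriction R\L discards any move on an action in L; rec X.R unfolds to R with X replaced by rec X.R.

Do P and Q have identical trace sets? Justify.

YES

Reachable graph of P (3 states):
  p0 = rec X. a.X + a.0 + (0 + 0 + a.X) + b.(c.0)\{c} has moves -a-> p0, -a-> p1, -b-> p2
  p1 = 0 has moves deadlocked
  p2 = (c.0)\{c} has moves deadlocked
Reachable graph of Q (3 states):
  q0 = rec X. a.X + a.0 + (0 + 0 + a.X + 0) + b.(c.0)\{c} has moves -a-> q0, -a-> q1, -b-> q2
  q1 = 0 has moves deadlocked
  q2 = (c.0)\{c} has moves deadlocked
Partition-refinement fixed point:
  B0 = {p0, q0}
  B1 = {p1, p2, q1, q2}
p0 ∈ B0, q0 ∈ B0 → same block
Bisimilar ⇒ trace-equivalent.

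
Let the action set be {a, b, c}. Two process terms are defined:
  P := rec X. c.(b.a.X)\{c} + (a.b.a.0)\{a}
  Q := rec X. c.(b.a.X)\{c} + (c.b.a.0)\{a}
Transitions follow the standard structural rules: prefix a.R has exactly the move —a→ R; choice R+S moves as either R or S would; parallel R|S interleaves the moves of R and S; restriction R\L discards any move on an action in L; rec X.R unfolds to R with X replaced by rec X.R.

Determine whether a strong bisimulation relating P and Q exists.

Reachable graph of P (4 states):
  s0 = rec X. c.(b.a.X)\{c} + (a.b.a.0)\{a} | =c=> s1
  s1 = (b.a.(rec X. c.(b.a.X)\{c} + (a.b.a.0)\{a}))\{c} | =b=> s2
  s2 = (a.(rec X. c.(b.a.X)\{c} + (a.b.a.0)\{a}))\{c} | =a=> s3
  s3 = (rec X. c.(b.a.X)\{c} + (a.b.a.0)\{a})\{c} | ·
Reachable graph of Q (6 states):
  t0 = rec X. c.(b.a.X)\{c} + (c.b.a.0)\{a} | =c=> t1, =c=> t2
  t1 = (b.a.(rec X. c.(b.a.X)\{c} + (c.b.a.0)\{a}))\{c} | =b=> t3
  t2 = (b.a.0)\{a} | =b=> t4
  t3 = (a.(rec X. c.(b.a.X)\{c} + (c.b.a.0)\{a}))\{c} | =a=> t5
  t4 = (a.0)\{a} | ·
  t5 = (rec X. c.(b.a.X)\{c} + (c.b.a.0)\{a})\{c} | ·
Coarsest stable partition (strong bisimilarity classes):
  B0 = {s0}
  B1 = {s1, t1}
  B2 = {s2, t3}
  B3 = {s3, t4, t5}
  B4 = {t0}
  B5 = {t2}
s0 ∈ B0, t0 ∈ B4 → different blocks

NO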